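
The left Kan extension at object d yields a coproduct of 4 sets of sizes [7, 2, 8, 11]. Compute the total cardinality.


Pointwise, the left Kan extension (Lan_F H)(d) is the colimit, indexed
by the comma category (F downarrow d), of H composed with the
projection (F downarrow d) -> C. Here that colimit is given
as a coproduct (disjoint union) of sets, so its cardinality is the
sum of the sizes of the summands.
Coproduct of sets with sizes: 7 + 2 + 8 + 11
= 28

28


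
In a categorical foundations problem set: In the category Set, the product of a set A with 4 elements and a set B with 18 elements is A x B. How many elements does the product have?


In Set, the product A x B is the Cartesian product.
By the universal property, |A x B| = |A| * |B|.
|A x B| = 4 * 18 = 72

72


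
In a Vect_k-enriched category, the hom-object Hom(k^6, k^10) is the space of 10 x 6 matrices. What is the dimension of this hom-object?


In Vect-enriched categories, Hom(k^n, k^m) is the space of m x n matrices.
dim(Hom(k^6, k^10)) = 10 * 6 = 60

60


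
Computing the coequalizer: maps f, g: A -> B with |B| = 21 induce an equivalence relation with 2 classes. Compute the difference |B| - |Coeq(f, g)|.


The coequalizer Coeq(f, g) = B / ~ has one element per equivalence class.
|B| = 21, |Coeq(f, g)| = 2.
|B| - |Coeq(f, g)| = 21 - 2 = 19.

19


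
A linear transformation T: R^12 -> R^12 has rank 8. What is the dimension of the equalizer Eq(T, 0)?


The equalizer of f and the zero map is ker(f).
By the rank-nullity theorem: dim(ker(f)) = dim(domain) - rank(f).
dim(ker(f)) = 12 - 8 = 4

4


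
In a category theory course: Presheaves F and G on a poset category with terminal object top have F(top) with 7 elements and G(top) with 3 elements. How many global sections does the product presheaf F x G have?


Global sections of a presheaf on a poset with terminal top satisfy
Gamma(H) ~ H(top). Presheaves admit pointwise products, so
(F x G)(top) = F(top) x G(top) (Cartesian product).
|Gamma(F x G)| = |F(top)| * |G(top)| = 7 * 3 = 21.

21


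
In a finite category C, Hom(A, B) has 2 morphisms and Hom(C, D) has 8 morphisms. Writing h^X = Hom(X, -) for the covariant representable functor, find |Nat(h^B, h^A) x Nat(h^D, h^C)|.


By the Yoneda lemma, Nat(h^B, h^A) is isomorphic to Hom(A, B),
so |Nat(h^B, h^A)| = |Hom(A, B)| and |Nat(h^D, h^C)| = |Hom(C, D)|.
|Hom(A, B)| = 2, |Hom(C, D)| = 8.
|Nat(h^B, h^A) x Nat(h^D, h^C)| = 2 * 8 = 16

16


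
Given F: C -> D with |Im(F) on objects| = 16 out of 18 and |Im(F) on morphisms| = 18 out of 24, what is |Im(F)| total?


The image of F consists of distinct objects and distinct morphisms.
|Im(F)| on objects = 16
|Im(F)| on morphisms = 18
Total image cardinality = 16 + 18 = 34

34


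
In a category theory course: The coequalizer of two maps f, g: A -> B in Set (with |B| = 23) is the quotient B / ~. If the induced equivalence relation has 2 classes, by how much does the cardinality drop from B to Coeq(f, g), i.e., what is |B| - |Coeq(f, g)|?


The coequalizer Coeq(f, g) = B / ~ has one element per equivalence class.
|B| = 23, |Coeq(f, g)| = 2.
|B| - |Coeq(f, g)| = 23 - 2 = 21.

21


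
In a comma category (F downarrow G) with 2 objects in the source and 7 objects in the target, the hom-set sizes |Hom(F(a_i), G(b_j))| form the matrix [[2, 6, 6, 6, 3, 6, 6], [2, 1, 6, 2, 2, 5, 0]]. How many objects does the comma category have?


Objects of (F downarrow G) are triples (a, b, h: F(a)->G(b)).
The count equals the sum of all entries in the hom-matrix.
sum(row 0) = 35
sum(row 1) = 18
Grand total = 53

53


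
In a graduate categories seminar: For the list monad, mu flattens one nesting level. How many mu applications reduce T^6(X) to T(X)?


Each application of mu: T^2 -> T removes one layer of nesting.
Starting at depth 6 (i.e., T^6(X)), we need to reach T(X).
Number of mu applications = 6 - 1 = 5

5


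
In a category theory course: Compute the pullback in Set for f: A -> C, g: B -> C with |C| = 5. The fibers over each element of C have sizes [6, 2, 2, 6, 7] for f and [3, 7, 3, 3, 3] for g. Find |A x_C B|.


The pullback A x_C B consists of pairs (a, b) with f(a) = g(b).
For each element c in C, the fiber product has |f^-1(c)| * |g^-1(c)| elements.
Summing over C: 6 * 3 + 2 * 7 + 2 * 3 + 6 * 3 + 7 * 3
= 18 + 14 + 6 + 18 + 21 = 77

77


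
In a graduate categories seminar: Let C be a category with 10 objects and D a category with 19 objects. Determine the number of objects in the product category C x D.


The product category C x D has objects that are pairs (c, d).
Number of pairs = |Ob(C)| * |Ob(D)| = 10 * 19 = 190

190


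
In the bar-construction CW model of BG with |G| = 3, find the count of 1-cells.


In the bar-construction CW model of BG, the n-cells are indexed by
n-tuples [g_1|...|g_n] of non-identity elements of G (degenerate
simplices with some g_i = e do not contribute cells), so there are
(|G| - 1)^n n-cells.
For dim = 1 with |G| = 3:
cells = (3 - 1)^1 = 2^1 = 2

2


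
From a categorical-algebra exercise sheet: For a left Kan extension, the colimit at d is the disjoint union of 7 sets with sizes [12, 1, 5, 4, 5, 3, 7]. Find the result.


Pointwise, the left Kan extension (Lan_F H)(d) is the colimit, indexed
by the comma category (F downarrow d), of H composed with the
projection (F downarrow d) -> C. Here that colimit is given
as a coproduct (disjoint union) of sets, so its cardinality is the
sum of the sizes of the summands.
Coproduct of sets with sizes: 12 + 1 + 5 + 4 + 5 + 3 + 7
= 37

37


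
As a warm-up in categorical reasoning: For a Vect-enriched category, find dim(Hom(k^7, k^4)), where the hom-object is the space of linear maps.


In Vect-enriched categories, Hom(k^n, k^m) is the space of m x n matrices.
dim(Hom(k^7, k^4)) = 4 * 7 = 28

28


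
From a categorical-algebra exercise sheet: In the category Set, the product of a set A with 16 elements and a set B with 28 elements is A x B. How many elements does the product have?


In Set, the product A x B is the Cartesian product.
By the universal property, |A x B| = |A| * |B|.
|A x B| = 16 * 28 = 448

448


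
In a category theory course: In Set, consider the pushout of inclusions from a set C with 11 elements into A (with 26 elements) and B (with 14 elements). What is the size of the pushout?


The pushout A +_C B identifies the images of C in A and B.
|A +_C B| = |A| + |B| - |C| (for injections).
= 26 + 14 - 11 = 29

29


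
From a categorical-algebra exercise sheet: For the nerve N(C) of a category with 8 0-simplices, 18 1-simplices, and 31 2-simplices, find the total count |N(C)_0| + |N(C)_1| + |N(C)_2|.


The 2-skeleton of the nerve N(C) consists of simplices in dimensions 0, 1, 2:
  |N(C)_0| = 8 (objects)
  |N(C)_1| = 18 (morphisms)
  |N(C)_2| = 31 (composable pairs)
Total = 8 + 18 + 31 = 57

57


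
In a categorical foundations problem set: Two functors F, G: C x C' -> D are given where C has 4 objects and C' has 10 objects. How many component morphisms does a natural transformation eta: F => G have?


A natural transformation eta: F => G assigns one component morphism per
object of the domain category.
The domain is the product category C x C', so
|Ob(C x C')| = |Ob(C)| * |Ob(C')| = 4 * 10 = 40.
Therefore eta has 40 component morphisms.

40


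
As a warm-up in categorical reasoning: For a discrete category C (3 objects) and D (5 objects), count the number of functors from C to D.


A functor from a discrete category C to D is determined by
where each object maps. Each of the 3 objects of C can map
to any of the 5 objects of D independently.
Number of functors = 5^3 = 125

125


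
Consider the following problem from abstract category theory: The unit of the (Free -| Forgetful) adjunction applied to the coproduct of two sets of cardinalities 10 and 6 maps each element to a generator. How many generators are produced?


The unit eta_X: X -> U(F(X)) of the Free-Forgetful adjunction
maps each element of X to a generator of F(X). For X = S + T (disjoint
union in Set), |S + T| = |S| + |T|.
Total mappings = 10 + 6 = 16.

16


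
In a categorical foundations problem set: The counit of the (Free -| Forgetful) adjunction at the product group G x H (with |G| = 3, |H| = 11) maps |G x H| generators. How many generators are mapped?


The counit epsilon_K: F(U(K)) -> K of the Free-Forgetful adjunction
maps |K| generators of F(U(K)) into K. For K = G x H (the product group),
|G x H| = |G| * |H|.
Total generators mapped = 3 * 11 = 33.

33


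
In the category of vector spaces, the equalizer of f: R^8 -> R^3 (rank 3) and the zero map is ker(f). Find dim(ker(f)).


The equalizer of f and the zero map is ker(f).
By the rank-nullity theorem: dim(ker(f)) = dim(domain) - rank(f).
dim(ker(f)) = 8 - 3 = 5

5


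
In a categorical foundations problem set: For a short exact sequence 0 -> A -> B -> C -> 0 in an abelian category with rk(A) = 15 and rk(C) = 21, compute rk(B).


For a short exact sequence 0 -> A -> B -> C -> 0,
rank is additive: rank(B) = rank(A) + rank(C).
rank(B) = 15 + 21 = 36

36


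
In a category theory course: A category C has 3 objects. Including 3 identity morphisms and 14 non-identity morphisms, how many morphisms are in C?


Each object has an identity morphism, giving 3 identities.
Adding the 14 non-identity morphisms:
Total = 3 + 14 = 17

17


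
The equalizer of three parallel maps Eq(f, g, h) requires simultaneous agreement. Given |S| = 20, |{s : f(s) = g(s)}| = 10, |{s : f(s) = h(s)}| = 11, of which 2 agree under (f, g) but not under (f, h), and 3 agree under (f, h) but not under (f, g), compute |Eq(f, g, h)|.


Eq(f, g, h) is the triple-agreement set: points in S where all three
maps take the same value. Using inclusion-exclusion on the pairwise data:
Pair (f, g) agrees on 10 points; pair (f, h) on 11 points.
Points agreeing under (f, g) but not (f, h) = 2; under (f, h) but not (f, g) = 3.
Triple-agreement = agreement-in-(f, g) minus points that agree under (f, g) but not (f, h):
|Eq(f, g, h)| = 10 - 2 = 8
(cross-check via (f, h): 11 - 3 = 8.)

8


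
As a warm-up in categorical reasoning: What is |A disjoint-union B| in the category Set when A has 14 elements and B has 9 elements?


In Set, the coproduct A + B is the disjoint union.
|A + B| = |A| + |B| = 14 + 9 = 23

23


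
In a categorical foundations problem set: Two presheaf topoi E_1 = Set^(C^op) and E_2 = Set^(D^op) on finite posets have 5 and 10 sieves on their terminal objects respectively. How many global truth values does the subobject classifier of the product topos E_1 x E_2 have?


In a product of presheaf topoi E_1 x E_2, the subobject classifier
is Omega = Omega_1 x Omega_2 (componentwise), so
|Omega(top)| = |Omega_1(top_1)| * |Omega_2(top_2)|.
= 5 * 10 = 50.

50


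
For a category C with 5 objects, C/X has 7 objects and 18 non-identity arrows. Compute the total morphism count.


In the slice category C/X, objects are morphisms to X.
Identity morphisms: 7 (one per object of C/X).
Non-identity morphisms: 18.
Total = 7 + 18 = 25

25


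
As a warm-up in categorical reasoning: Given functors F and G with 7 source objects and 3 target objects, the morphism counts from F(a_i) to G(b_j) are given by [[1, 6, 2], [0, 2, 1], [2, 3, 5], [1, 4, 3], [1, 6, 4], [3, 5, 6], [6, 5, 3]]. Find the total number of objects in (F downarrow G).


Objects of (F downarrow G) are triples (a, b, h: F(a)->G(b)).
The count equals the sum of all entries in the hom-matrix.
sum(row 0) = 9
sum(row 1) = 3
sum(row 2) = 10
sum(row 3) = 8
sum(row 4) = 11
sum(row 5) = 14
sum(row 6) = 14
Grand total = 69

69


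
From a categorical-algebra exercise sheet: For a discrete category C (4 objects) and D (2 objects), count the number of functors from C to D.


A functor from a discrete category C to D is determined by
where each object maps. Each of the 4 objects of C can map
to any of the 2 objects of D independently.
Number of functors = 2^4 = 16

16


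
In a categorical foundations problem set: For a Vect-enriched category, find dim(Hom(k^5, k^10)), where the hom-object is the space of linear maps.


In Vect-enriched categories, Hom(k^n, k^m) is the space of m x n matrices.
dim(Hom(k^5, k^10)) = 10 * 5 = 50

50


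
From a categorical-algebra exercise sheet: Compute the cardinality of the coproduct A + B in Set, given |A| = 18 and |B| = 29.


In Set, the coproduct A + B is the disjoint union.
|A + B| = |A| + |B| = 18 + 29 = 47

47


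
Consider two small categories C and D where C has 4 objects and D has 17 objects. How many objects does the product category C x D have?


The product category C x D has objects that are pairs (c, d).
Number of pairs = |Ob(C)| * |Ob(D)| = 4 * 17 = 68

68


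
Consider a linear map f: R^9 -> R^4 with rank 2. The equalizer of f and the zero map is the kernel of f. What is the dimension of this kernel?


The equalizer of f and the zero map is ker(f).
By the rank-nullity theorem: dim(ker(f)) = dim(domain) - rank(f).
dim(ker(f)) = 9 - 2 = 7

7


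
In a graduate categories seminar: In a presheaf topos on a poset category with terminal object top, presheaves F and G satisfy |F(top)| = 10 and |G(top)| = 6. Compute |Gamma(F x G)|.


Global sections of a presheaf on a poset with terminal top satisfy
Gamma(H) ~ H(top). Presheaves admit pointwise products, so
(F x G)(top) = F(top) x G(top) (Cartesian product).
|Gamma(F x G)| = |F(top)| * |G(top)| = 10 * 6 = 60.

60


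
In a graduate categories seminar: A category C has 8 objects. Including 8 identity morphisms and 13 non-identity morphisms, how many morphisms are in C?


Each object has an identity morphism, giving 8 identities.
Adding the 13 non-identity morphisms:
Total = 8 + 13 = 21

21


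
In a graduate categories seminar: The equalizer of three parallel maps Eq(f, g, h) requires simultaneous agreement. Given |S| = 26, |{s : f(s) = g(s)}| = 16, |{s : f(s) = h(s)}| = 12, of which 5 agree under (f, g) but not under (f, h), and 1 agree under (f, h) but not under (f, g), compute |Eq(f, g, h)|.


Eq(f, g, h) is the triple-agreement set: points in S where all three
maps take the same value. Using inclusion-exclusion on the pairwise data:
Pair (f, g) agrees on 16 points; pair (f, h) on 12 points.
Points agreeing under (f, g) but not (f, h) = 5; under (f, h) but not (f, g) = 1.
Triple-agreement = agreement-in-(f, g) minus points that agree under (f, g) but not (f, h):
|Eq(f, g, h)| = 16 - 5 = 11
(cross-check via (f, h): 12 - 1 = 11.)

11


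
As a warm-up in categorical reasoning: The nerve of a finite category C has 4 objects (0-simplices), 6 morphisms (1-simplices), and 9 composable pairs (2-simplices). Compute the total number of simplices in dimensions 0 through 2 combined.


The 2-skeleton of the nerve N(C) consists of simplices in dimensions 0, 1, 2:
  |N(C)_0| = 4 (objects)
  |N(C)_1| = 6 (morphisms)
  |N(C)_2| = 9 (composable pairs)
Total = 4 + 6 + 9 = 19

19


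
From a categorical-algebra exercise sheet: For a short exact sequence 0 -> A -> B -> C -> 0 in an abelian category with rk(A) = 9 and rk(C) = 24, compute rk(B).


For a short exact sequence 0 -> A -> B -> C -> 0,
rank is additive: rank(B) = rank(A) + rank(C).
rank(B) = 9 + 24 = 33

33


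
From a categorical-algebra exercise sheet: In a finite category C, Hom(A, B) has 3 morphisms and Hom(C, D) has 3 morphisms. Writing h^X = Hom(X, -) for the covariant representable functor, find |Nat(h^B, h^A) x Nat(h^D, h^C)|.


By the Yoneda lemma, Nat(h^B, h^A) is isomorphic to Hom(A, B),
so |Nat(h^B, h^A)| = |Hom(A, B)| and |Nat(h^D, h^C)| = |Hom(C, D)|.
|Hom(A, B)| = 3, |Hom(C, D)| = 3.
|Nat(h^B, h^A) x Nat(h^D, h^C)| = 3 * 3 = 9

9


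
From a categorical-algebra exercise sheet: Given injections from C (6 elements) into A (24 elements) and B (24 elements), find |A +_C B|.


The pushout A +_C B identifies the images of C in A and B.
|A +_C B| = |A| + |B| - |C| (for injections).
= 24 + 24 - 6 = 42

42


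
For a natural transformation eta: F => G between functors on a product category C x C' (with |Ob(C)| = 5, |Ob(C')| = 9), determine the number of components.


A natural transformation eta: F => G assigns one component morphism per
object of the domain category.
The domain is the product category C x C', so
|Ob(C x C')| = |Ob(C)| * |Ob(C')| = 5 * 9 = 45.
Therefore eta has 45 component morphisms.

45


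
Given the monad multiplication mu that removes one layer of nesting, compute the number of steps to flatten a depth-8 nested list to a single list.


Each application of mu: T^2 -> T removes one layer of nesting.
Starting at depth 8 (i.e., T^8(X)), we need to reach T(X).
Number of mu applications = 8 - 1 = 7

7


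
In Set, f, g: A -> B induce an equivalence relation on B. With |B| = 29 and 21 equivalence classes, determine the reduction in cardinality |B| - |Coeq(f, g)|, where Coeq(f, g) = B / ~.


The coequalizer Coeq(f, g) = B / ~ has one element per equivalence class.
|B| = 29, |Coeq(f, g)| = 21.
|B| - |Coeq(f, g)| = 29 - 21 = 8.

8


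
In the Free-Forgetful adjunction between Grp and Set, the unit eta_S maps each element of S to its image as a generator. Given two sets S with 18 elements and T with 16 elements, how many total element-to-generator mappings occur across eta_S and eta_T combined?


The unit eta_X: X -> U(F(X)) of the Free-Forgetful adjunction
maps each element of X to a generator of F(X). For X = S + T (disjoint
union in Set), |S + T| = |S| + |T|.
Total mappings = 18 + 16 = 34.

34


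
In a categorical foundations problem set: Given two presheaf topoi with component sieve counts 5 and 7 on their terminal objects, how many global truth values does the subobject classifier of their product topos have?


In a product of presheaf topoi E_1 x E_2, the subobject classifier
is Omega = Omega_1 x Omega_2 (componentwise), so
|Omega(top)| = |Omega_1(top_1)| * |Omega_2(top_2)|.
= 5 * 7 = 35.

35


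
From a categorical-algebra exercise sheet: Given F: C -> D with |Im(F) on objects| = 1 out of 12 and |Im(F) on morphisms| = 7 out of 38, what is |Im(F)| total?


The image of F consists of distinct objects and distinct morphisms.
|Im(F)| on objects = 1
|Im(F)| on morphisms = 7
Total image cardinality = 1 + 7 = 8

8


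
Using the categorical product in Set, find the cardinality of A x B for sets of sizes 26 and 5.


In Set, the product A x B is the Cartesian product.
By the universal property, |A x B| = |A| * |B|.
|A x B| = 26 * 5 = 130

130


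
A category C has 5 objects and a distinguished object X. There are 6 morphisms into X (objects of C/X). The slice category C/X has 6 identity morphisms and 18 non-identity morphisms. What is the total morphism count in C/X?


In the slice category C/X, objects are morphisms to X.
Identity morphisms: 6 (one per object of C/X).
Non-identity morphisms: 18.
Total = 6 + 18 = 24

24


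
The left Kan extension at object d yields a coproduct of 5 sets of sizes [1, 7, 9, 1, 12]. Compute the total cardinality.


Pointwise, the left Kan extension (Lan_F H)(d) is the colimit, indexed
by the comma category (F downarrow d), of H composed with the
projection (F downarrow d) -> C. Here that colimit is given
as a coproduct (disjoint union) of sets, so its cardinality is the
sum of the sizes of the summands.
Coproduct of sets with sizes: 1 + 7 + 9 + 1 + 12
= 30

30


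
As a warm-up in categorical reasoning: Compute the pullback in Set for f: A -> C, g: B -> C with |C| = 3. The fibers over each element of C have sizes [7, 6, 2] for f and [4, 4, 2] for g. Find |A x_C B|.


The pullback A x_C B consists of pairs (a, b) with f(a) = g(b).
For each element c in C, the fiber product has |f^-1(c)| * |g^-1(c)| elements.
Summing over C: 7 * 4 + 6 * 4 + 2 * 2
= 28 + 24 + 4 = 56

56


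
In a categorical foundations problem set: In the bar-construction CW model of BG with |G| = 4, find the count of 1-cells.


In the bar-construction CW model of BG, the n-cells are indexed by
n-tuples [g_1|...|g_n] of non-identity elements of G (degenerate
simplices with some g_i = e do not contribute cells), so there are
(|G| - 1)^n n-cells.
For dim = 1 with |G| = 4:
cells = (4 - 1)^1 = 3^1 = 3

3


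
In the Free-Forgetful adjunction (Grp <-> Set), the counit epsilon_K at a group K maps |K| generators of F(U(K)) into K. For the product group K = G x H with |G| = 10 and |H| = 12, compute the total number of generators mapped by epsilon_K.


The counit epsilon_K: F(U(K)) -> K of the Free-Forgetful adjunction
maps |K| generators of F(U(K)) into K. For K = G x H (the product group),
|G x H| = |G| * |H|.
Total generators mapped = 10 * 12 = 120.

120


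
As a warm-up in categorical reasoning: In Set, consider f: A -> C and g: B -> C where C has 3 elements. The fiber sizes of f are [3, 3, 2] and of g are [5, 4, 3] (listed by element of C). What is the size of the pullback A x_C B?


The pullback A x_C B consists of pairs (a, b) with f(a) = g(b).
For each element c in C, the fiber product has |f^-1(c)| * |g^-1(c)| elements.
Summing over C: 3 * 5 + 3 * 4 + 2 * 3
= 15 + 12 + 6 = 33

33


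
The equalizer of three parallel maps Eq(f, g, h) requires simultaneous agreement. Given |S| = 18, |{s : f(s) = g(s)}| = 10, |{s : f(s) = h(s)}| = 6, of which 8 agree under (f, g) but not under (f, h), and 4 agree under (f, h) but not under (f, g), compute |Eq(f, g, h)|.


Eq(f, g, h) is the triple-agreement set: points in S where all three
maps take the same value. Using inclusion-exclusion on the pairwise data:
Pair (f, g) agrees on 10 points; pair (f, h) on 6 points.
Points agreeing under (f, g) but not (f, h) = 8; under (f, h) but not (f, g) = 4.
Triple-agreement = agreement-in-(f, g) minus points that agree under (f, g) but not (f, h):
|Eq(f, g, h)| = 10 - 8 = 2
(cross-check via (f, h): 6 - 4 = 2.)

2


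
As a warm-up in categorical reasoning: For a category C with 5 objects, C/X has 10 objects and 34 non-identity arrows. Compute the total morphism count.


In the slice category C/X, objects are morphisms to X.
Identity morphisms: 10 (one per object of C/X).
Non-identity morphisms: 34.
Total = 10 + 34 = 44

44


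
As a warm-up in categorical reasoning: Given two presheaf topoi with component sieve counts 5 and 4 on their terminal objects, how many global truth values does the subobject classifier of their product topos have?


In a product of presheaf topoi E_1 x E_2, the subobject classifier
is Omega = Omega_1 x Omega_2 (componentwise), so
|Omega(top)| = |Omega_1(top_1)| * |Omega_2(top_2)|.
= 5 * 4 = 20.

20


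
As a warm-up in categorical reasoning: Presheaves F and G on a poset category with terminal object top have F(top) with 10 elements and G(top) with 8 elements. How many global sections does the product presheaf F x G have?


Global sections of a presheaf on a poset with terminal top satisfy
Gamma(H) ~ H(top). Presheaves admit pointwise products, so
(F x G)(top) = F(top) x G(top) (Cartesian product).
|Gamma(F x G)| = |F(top)| * |G(top)| = 10 * 8 = 80.

80


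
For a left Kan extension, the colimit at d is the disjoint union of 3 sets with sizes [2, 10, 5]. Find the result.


Pointwise, the left Kan extension (Lan_F H)(d) is the colimit, indexed
by the comma category (F downarrow d), of H composed with the
projection (F downarrow d) -> C. Here that colimit is given
as a coproduct (disjoint union) of sets, so its cardinality is the
sum of the sizes of the summands.
Coproduct of sets with sizes: 2 + 10 + 5
= 17

17


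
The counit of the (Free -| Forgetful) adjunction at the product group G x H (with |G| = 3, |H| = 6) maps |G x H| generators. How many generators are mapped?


The counit epsilon_K: F(U(K)) -> K of the Free-Forgetful adjunction
maps |K| generators of F(U(K)) into K. For K = G x H (the product group),
|G x H| = |G| * |H|.
Total generators mapped = 3 * 6 = 18.

18


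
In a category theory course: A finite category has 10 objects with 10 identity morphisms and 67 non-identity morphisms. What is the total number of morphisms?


Each object has an identity morphism, giving 10 identities.
Adding the 67 non-identity morphisms:
Total = 10 + 67 = 77

77


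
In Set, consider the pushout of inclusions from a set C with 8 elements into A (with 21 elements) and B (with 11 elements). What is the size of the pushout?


The pushout A +_C B identifies the images of C in A and B.
|A +_C B| = |A| + |B| - |C| (for injections).
= 21 + 11 - 8 = 24

24


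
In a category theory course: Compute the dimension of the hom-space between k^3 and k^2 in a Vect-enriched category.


In Vect-enriched categories, Hom(k^n, k^m) is the space of m x n matrices.
dim(Hom(k^3, k^2)) = 2 * 3 = 6

6


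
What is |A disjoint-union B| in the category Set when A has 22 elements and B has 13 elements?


In Set, the coproduct A + B is the disjoint union.
|A + B| = |A| + |B| = 22 + 13 = 35

35


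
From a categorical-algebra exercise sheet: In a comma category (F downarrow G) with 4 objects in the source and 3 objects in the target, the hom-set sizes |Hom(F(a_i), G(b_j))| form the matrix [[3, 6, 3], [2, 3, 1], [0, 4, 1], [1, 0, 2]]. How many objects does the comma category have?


Objects of (F downarrow G) are triples (a, b, h: F(a)->G(b)).
The count equals the sum of all entries in the hom-matrix.
sum(row 0) = 12
sum(row 1) = 6
sum(row 2) = 5
sum(row 3) = 3
Grand total = 26

26


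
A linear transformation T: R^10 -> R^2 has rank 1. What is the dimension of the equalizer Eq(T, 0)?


The equalizer of f and the zero map is ker(f).
By the rank-nullity theorem: dim(ker(f)) = dim(domain) - rank(f).
dim(ker(f)) = 10 - 1 = 9

9


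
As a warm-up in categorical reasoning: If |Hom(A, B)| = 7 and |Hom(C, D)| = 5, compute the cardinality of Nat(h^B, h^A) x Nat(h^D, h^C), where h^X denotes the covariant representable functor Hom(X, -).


By the Yoneda lemma, Nat(h^B, h^A) is isomorphic to Hom(A, B),
so |Nat(h^B, h^A)| = |Hom(A, B)| and |Nat(h^D, h^C)| = |Hom(C, D)|.
|Hom(A, B)| = 7, |Hom(C, D)| = 5.
|Nat(h^B, h^A) x Nat(h^D, h^C)| = 7 * 5 = 35

35


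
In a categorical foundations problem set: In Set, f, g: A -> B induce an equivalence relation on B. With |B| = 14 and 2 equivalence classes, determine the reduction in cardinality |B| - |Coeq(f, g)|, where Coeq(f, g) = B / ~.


The coequalizer Coeq(f, g) = B / ~ has one element per equivalence class.
|B| = 14, |Coeq(f, g)| = 2.
|B| - |Coeq(f, g)| = 14 - 2 = 12.

12


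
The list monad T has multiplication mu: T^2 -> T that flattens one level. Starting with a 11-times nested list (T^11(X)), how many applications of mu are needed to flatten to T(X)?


Each application of mu: T^2 -> T removes one layer of nesting.
Starting at depth 11 (i.e., T^11(X)), we need to reach T(X).
Number of mu applications = 11 - 1 = 10

10


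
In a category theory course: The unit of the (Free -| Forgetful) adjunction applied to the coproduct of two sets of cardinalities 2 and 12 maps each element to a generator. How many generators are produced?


The unit eta_X: X -> U(F(X)) of the Free-Forgetful adjunction
maps each element of X to a generator of F(X). For X = S + T (disjoint
union in Set), |S + T| = |S| + |T|.
Total mappings = 2 + 12 = 14.

14


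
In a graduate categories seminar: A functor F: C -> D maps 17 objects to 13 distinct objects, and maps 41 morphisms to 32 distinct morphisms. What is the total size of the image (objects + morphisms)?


The image of F consists of distinct objects and distinct morphisms.
|Im(F)| on objects = 13
|Im(F)| on morphisms = 32
Total image cardinality = 13 + 32 = 45

45


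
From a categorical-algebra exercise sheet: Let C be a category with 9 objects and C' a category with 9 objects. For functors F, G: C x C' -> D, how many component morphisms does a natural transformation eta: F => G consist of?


A natural transformation eta: F => G assigns one component morphism per
object of the domain category.
The domain is the product category C x C', so
|Ob(C x C')| = |Ob(C)| * |Ob(C')| = 9 * 9 = 81.
Therefore eta has 81 component morphisms.

81


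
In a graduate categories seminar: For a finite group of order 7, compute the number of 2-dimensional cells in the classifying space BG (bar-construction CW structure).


In the bar-construction CW model of BG, the n-cells are indexed by
n-tuples [g_1|...|g_n] of non-identity elements of G (degenerate
simplices with some g_i = e do not contribute cells), so there are
(|G| - 1)^n n-cells.
For dim = 2 with |G| = 7:
cells = (7 - 1)^2 = 6^2 = 36

36


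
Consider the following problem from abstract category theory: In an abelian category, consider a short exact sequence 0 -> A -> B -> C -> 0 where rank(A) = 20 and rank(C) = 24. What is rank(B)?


For a short exact sequence 0 -> A -> B -> C -> 0,
rank is additive: rank(B) = rank(A) + rank(C).
rank(B) = 20 + 24 = 44

44


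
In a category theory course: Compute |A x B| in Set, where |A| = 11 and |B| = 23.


In Set, the product A x B is the Cartesian product.
By the universal property, |A x B| = |A| * |B|.
|A x B| = 11 * 23 = 253

253


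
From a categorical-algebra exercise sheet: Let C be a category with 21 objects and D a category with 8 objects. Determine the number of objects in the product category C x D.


The product category C x D has objects that are pairs (c, d).
Number of pairs = |Ob(C)| * |Ob(D)| = 21 * 8 = 168

168


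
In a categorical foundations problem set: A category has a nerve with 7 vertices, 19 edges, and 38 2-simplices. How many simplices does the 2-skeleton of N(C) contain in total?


The 2-skeleton of the nerve N(C) consists of simplices in dimensions 0, 1, 2:
  |N(C)_0| = 7 (objects)
  |N(C)_1| = 19 (morphisms)
  |N(C)_2| = 38 (composable pairs)
Total = 7 + 19 + 38 = 64

64


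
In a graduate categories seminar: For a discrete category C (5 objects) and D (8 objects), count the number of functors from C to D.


A functor from a discrete category C to D is determined by
where each object maps. Each of the 5 objects of C can map
to any of the 8 objects of D independently.
Number of functors = 8^5 = 32768

32768


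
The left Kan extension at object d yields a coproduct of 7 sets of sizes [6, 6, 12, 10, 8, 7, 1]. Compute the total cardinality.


Pointwise, the left Kan extension (Lan_F H)(d) is the colimit, indexed
by the comma category (F downarrow d), of H composed with the
projection (F downarrow d) -> C. Here that colimit is given
as a coproduct (disjoint union) of sets, so its cardinality is the
sum of the sizes of the summands.
Coproduct of sets with sizes: 6 + 6 + 12 + 10 + 8 + 7 + 1
= 50

50


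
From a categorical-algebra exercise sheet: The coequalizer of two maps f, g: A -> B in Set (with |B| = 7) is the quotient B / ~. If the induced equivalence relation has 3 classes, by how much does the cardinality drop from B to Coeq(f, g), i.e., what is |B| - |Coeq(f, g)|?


The coequalizer Coeq(f, g) = B / ~ has one element per equivalence class.
|B| = 7, |Coeq(f, g)| = 3.
|B| - |Coeq(f, g)| = 7 - 3 = 4.

4


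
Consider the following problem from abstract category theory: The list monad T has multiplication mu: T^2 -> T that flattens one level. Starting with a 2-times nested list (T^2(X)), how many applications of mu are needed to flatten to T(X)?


Each application of mu: T^2 -> T removes one layer of nesting.
Starting at depth 2 (i.e., T^2(X)), we need to reach T(X).
Number of mu applications = 2 - 1 = 1

1


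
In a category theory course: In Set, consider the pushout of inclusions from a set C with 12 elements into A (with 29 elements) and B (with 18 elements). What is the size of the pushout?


The pushout A +_C B identifies the images of C in A and B.
|A +_C B| = |A| + |B| - |C| (for injections).
= 29 + 18 - 12 = 35

35


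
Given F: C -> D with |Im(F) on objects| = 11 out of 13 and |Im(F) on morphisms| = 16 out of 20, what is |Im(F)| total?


The image of F consists of distinct objects and distinct morphisms.
|Im(F)| on objects = 11
|Im(F)| on morphisms = 16
Total image cardinality = 11 + 16 = 27

27


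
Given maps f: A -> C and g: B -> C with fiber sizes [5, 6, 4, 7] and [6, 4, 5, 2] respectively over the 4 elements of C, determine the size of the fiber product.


The pullback A x_C B consists of pairs (a, b) with f(a) = g(b).
For each element c in C, the fiber product has |f^-1(c)| * |g^-1(c)| elements.
Summing over C: 5 * 6 + 6 * 4 + 4 * 5 + 7 * 2
= 30 + 24 + 20 + 14 = 88

88


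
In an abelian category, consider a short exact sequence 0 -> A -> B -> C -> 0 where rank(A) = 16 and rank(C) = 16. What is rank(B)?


For a short exact sequence 0 -> A -> B -> C -> 0,
rank is additive: rank(B) = rank(A) + rank(C).
rank(B) = 16 + 16 = 32

32


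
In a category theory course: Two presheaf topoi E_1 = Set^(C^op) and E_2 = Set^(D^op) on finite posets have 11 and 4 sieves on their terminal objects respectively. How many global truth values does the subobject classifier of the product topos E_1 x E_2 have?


In a product of presheaf topoi E_1 x E_2, the subobject classifier
is Omega = Omega_1 x Omega_2 (componentwise), so
|Omega(top)| = |Omega_1(top_1)| * |Omega_2(top_2)|.
= 11 * 4 = 44.

44


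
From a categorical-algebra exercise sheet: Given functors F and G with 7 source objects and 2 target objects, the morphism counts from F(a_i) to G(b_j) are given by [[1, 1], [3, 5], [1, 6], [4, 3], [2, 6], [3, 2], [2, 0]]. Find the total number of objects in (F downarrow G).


Objects of (F downarrow G) are triples (a, b, h: F(a)->G(b)).
The count equals the sum of all entries in the hom-matrix.
sum(row 0) = 2
sum(row 1) = 8
sum(row 2) = 7
sum(row 3) = 7
sum(row 4) = 8
sum(row 5) = 5
sum(row 6) = 2
Grand total = 39

39


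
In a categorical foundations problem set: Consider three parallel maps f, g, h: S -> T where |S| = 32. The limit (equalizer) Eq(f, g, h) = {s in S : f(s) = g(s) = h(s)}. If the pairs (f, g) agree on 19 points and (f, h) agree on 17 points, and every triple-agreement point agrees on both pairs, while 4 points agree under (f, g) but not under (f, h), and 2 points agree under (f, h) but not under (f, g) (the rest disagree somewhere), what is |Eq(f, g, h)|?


Eq(f, g, h) is the triple-agreement set: points in S where all three
maps take the same value. Using inclusion-exclusion on the pairwise data:
Pair (f, g) agrees on 19 points; pair (f, h) on 17 points.
Points agreeing under (f, g) but not (f, h) = 4; under (f, h) but not (f, g) = 2.
Triple-agreement = agreement-in-(f, g) minus points that agree under (f, g) but not (f, h):
|Eq(f, g, h)| = 19 - 4 = 15
(cross-check via (f, h): 17 - 2 = 15.)

15


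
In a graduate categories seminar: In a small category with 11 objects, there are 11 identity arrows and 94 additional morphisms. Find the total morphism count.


Each object has an identity morphism, giving 11 identities.
Adding the 94 non-identity morphisms:
Total = 11 + 94 = 105

105


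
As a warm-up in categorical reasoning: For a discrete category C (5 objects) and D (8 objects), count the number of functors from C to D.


A functor from a discrete category C to D is determined by
where each object maps. Each of the 5 objects of C can map
to any of the 8 objects of D independently.
Number of functors = 8^5 = 32768

32768


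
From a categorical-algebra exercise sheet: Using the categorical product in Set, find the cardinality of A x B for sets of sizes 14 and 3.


In Set, the product A x B is the Cartesian product.
By the universal property, |A x B| = |A| * |B|.
|A x B| = 14 * 3 = 42

42


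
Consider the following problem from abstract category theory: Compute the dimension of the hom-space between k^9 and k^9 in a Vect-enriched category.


In Vect-enriched categories, Hom(k^n, k^m) is the space of m x n matrices.
dim(Hom(k^9, k^9)) = 9 * 9 = 81

81


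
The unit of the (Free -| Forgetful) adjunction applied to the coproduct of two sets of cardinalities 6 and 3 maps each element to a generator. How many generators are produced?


The unit eta_X: X -> U(F(X)) of the Free-Forgetful adjunction
maps each element of X to a generator of F(X). For X = S + T (disjoint
union in Set), |S + T| = |S| + |T|.
Total mappings = 6 + 3 = 9.

9


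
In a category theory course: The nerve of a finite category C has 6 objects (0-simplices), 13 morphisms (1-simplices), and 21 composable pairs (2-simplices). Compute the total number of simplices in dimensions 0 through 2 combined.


The 2-skeleton of the nerve N(C) consists of simplices in dimensions 0, 1, 2:
  |N(C)_0| = 6 (objects)
  |N(C)_1| = 13 (morphisms)
  |N(C)_2| = 21 (composable pairs)
Total = 6 + 13 + 21 = 40

40


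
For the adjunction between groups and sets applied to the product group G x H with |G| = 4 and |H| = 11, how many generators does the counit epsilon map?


The counit epsilon_K: F(U(K)) -> K of the Free-Forgetful adjunction
maps |K| generators of F(U(K)) into K. For K = G x H (the product group),
|G x H| = |G| * |H|.
Total generators mapped = 4 * 11 = 44.

44


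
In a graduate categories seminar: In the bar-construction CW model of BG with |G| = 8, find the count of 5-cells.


In the bar-construction CW model of BG, the n-cells are indexed by
n-tuples [g_1|...|g_n] of non-identity elements of G (degenerate
simplices with some g_i = e do not contribute cells), so there are
(|G| - 1)^n n-cells.
For dim = 5 with |G| = 8:
cells = (8 - 1)^5 = 7^5 = 16807

16807


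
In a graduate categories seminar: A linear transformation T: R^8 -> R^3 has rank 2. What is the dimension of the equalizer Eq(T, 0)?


The equalizer of f and the zero map is ker(f).
By the rank-nullity theorem: dim(ker(f)) = dim(domain) - rank(f).
dim(ker(f)) = 8 - 2 = 6

6


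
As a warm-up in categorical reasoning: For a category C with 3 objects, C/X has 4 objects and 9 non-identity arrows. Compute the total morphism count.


In the slice category C/X, objects are morphisms to X.
Identity morphisms: 4 (one per object of C/X).
Non-identity morphisms: 9.
Total = 4 + 9 = 13

13


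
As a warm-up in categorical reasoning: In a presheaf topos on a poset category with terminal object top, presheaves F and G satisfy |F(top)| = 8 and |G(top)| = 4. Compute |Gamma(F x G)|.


Global sections of a presheaf on a poset with terminal top satisfy
Gamma(H) ~ H(top). Presheaves admit pointwise products, so
(F x G)(top) = F(top) x G(top) (Cartesian product).
|Gamma(F x G)| = |F(top)| * |G(top)| = 8 * 4 = 32.

32


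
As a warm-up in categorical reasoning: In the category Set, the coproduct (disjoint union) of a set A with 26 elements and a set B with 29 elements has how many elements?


In Set, the coproduct A + B is the disjoint union.
|A + B| = |A| + |B| = 26 + 29 = 55

55


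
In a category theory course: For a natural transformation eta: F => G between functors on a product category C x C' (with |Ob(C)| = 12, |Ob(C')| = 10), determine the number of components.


A natural transformation eta: F => G assigns one component morphism per
object of the domain category.
The domain is the product category C x C', so
|Ob(C x C')| = |Ob(C)| * |Ob(C')| = 12 * 10 = 120.
Therefore eta has 120 component morphisms.

120


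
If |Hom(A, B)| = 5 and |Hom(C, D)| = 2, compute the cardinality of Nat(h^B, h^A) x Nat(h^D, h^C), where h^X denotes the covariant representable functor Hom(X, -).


By the Yoneda lemma, Nat(h^B, h^A) is isomorphic to Hom(A, B),
so |Nat(h^B, h^A)| = |Hom(A, B)| and |Nat(h^D, h^C)| = |Hom(C, D)|.
|Hom(A, B)| = 5, |Hom(C, D)| = 2.
|Nat(h^B, h^A) x Nat(h^D, h^C)| = 5 * 2 = 10

10


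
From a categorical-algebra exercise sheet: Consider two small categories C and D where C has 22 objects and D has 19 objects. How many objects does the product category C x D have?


The product category C x D has objects that are pairs (c, d).
Number of pairs = |Ob(C)| * |Ob(D)| = 22 * 19 = 418

418


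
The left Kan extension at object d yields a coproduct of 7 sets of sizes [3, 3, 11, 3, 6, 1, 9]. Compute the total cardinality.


Pointwise, the left Kan extension (Lan_F H)(d) is the colimit, indexed
by the comma category (F downarrow d), of H composed with the
projection (F downarrow d) -> C. Here that colimit is given
as a coproduct (disjoint union) of sets, so its cardinality is the
sum of the sizes of the summands.
Coproduct of sets with sizes: 3 + 3 + 11 + 3 + 6 + 1 + 9
= 36

36
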